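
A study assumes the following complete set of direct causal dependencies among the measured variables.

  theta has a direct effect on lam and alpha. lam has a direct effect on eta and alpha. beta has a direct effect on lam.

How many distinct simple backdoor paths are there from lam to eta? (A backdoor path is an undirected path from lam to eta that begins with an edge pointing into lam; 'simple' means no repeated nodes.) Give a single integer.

0

A backdoor path from lam to eta is any simple undirected path whose first edge points into lam (i.e. leaves lam via a parent).
Parents of lam: {beta, theta}.
No simple path from any parent of lam reaches eta without revisiting lam, so there are no backdoor paths.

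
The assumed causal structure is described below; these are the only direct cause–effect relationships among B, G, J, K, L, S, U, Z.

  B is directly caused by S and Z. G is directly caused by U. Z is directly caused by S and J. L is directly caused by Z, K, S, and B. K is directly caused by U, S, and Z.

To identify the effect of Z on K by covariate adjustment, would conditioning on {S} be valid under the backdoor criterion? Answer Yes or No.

Backdoor paths from Z to K (paths whose first edge points into Z):
  P1: Z <- S -> K
  P2: Z <- S -> B -> L <- K
  P3: Z <- S -> L <- K
Condition 1 (no descendant of Z in the set): holds — descendants of Z are {B, K, L}; none are in {S}.
Condition 2 (every backdoor path blocked by {S}):
  P1: blocked at fork node S ∈ conditioning set.
  P2: blocked at fork node S ∈ conditioning set.
  P3: blocked at fork node S ∈ conditioning set.
{S} satisfies the backdoor criterion.

Yes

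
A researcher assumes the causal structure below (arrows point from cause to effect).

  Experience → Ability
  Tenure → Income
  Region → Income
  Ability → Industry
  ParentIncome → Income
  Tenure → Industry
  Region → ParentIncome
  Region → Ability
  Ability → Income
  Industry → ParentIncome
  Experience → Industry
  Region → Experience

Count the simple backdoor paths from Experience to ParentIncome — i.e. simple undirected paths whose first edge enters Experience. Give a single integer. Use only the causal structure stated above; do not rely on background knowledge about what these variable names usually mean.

8

A backdoor path from Experience to ParentIncome is any simple undirected path whose first edge points into Experience (i.e. leaves Experience via a parent).
Parents of Experience: {Region}.
Enumerating:
  P1: Experience <- Region -> Ability -> Industry <- Tenure -> Income <- ParentIncome
  P2: Experience <- Region -> Ability -> Industry -> ParentIncome
  P3: Experience <- Region -> Ability -> Income <- Tenure -> Industry -> ParentIncome
  P4: Experience <- Region -> Ability -> Income <- ParentIncome
  P5: Experience <- Region -> ParentIncome
  P6: Experience <- Region -> Income <- Tenure -> Industry -> ParentIncome
  P7: Experience <- Region -> Income <- Ability -> Industry -> ParentIncome
  P8: Experience <- Region -> Income <- ParentIncome
That exhausts the simple backdoor paths. Count: 8.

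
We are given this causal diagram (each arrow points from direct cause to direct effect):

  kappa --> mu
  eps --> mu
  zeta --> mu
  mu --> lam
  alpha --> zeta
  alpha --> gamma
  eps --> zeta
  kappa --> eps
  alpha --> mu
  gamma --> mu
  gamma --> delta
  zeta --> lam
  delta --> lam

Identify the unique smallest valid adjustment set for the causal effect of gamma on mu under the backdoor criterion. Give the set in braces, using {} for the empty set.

Variables eligible for adjustment (non-descendants of gamma, excluding gamma and mu): {alpha, eps, kappa, zeta}.
Backdoor paths from gamma to mu:
  P1: gamma <- alpha -> zeta <- eps <- kappa -> mu
  P2: gamma <- alpha -> zeta <- eps -> mu
  P3: gamma <- alpha -> zeta -> mu
  P4: gamma <- alpha -> zeta -> lam <- mu
  P5: gamma <- alpha -> mu
The empty set is not sufficient: P3 (gamma <- alpha -> zeta -> mu) has no collider blocking it and no conditioned non-collider, so it is open.
Try {alpha}:
  P1: blocked at fork node alpha ∈ conditioning set.
  P2: blocked at fork node alpha ∈ conditioning set.
  P3: blocked at fork node alpha ∈ conditioning set.
  P4: blocked at fork node alpha ∈ conditioning set.
  P5: blocked at fork node alpha ∈ conditioning set.
{alpha} contains no descendant of gamma and blocks every backdoor path.
No other singleton works — e.g. {kappa} leaves P3 open — so {alpha} is the unique smallest valid adjustment set.

{alpha}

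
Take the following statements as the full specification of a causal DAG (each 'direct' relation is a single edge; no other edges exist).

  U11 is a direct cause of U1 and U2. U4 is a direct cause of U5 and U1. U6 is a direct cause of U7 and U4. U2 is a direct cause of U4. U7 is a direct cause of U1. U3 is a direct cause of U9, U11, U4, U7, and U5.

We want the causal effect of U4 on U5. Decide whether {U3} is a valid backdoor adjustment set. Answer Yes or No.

Yes

Backdoor paths from U4 to U5 (paths whose first edge points into U4):
  P1: U4 <- U3 -> U5
  P2: U4 <- U6 -> U7 <- U3 -> U5
  P3: U4 <- U6 -> U7 -> U1 <- U11 <- U3 -> U5
  P4: U4 <- U2 <- U11 <- U3 -> U5
  P5: U4 <- U2 <- U11 -> U1 <- U7 <- U3 -> U5
Condition 1 (no descendant of U4 in the set): holds — descendants of U4 are {U1, U5}; none are in {U3}.
Condition 2 (every backdoor path blocked by {U3}):
  P1: blocked at fork node U3 ∈ conditioning set.
  P2: blocked at collider U7 (neither it nor any descendant is in the conditioning set).
  P3: blocked at collider U1 (neither it nor any descendant is in the conditioning set).
  P4: blocked at fork node U3 ∈ conditioning set.
  P5: blocked at collider U1 (neither it nor any descendant is in the conditioning set).
{U3} satisfies the backdoor criterion.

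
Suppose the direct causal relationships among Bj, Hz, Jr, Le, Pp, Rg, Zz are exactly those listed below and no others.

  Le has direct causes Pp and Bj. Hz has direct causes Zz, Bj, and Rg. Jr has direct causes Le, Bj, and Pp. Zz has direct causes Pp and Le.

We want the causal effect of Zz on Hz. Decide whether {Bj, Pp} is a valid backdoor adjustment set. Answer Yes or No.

Yes

Backdoor paths from Zz to Hz (paths whose first edge points into Zz):
  P1: Zz <- Pp -> Le <- Bj -> Hz
  P2: Zz <- Pp -> Le -> Jr <- Bj -> Hz
  P3: Zz <- Pp -> Jr <- Bj -> Hz
  P4: Zz <- Pp -> Jr <- Le <- Bj -> Hz
  P5: Zz <- Le <- Bj -> Hz
  P6: Zz <- Le <- Pp -> Jr <- Bj -> Hz
  P7: Zz <- Le -> Jr <- Bj -> Hz
Condition 1 (no descendant of Zz in the set): holds — descendants of Zz are {Hz}; none are in {Bj, Pp}.
Condition 2 (every backdoor path blocked by {Bj, Pp}):
  P1: blocked at fork node Pp ∈ conditioning set.
  P2: blocked at fork node Pp ∈ conditioning set.
  P3: blocked at fork node Pp ∈ conditioning set.
  P4: blocked at fork node Pp ∈ conditioning set.
  P5: blocked at fork node Bj ∈ conditioning set.
  P6: blocked at fork node Pp ∈ conditioning set.
  P7: blocked at collider Jr (neither it nor any descendant is in the conditioning set).
{Bj, Pp} satisfies the backdoor criterion.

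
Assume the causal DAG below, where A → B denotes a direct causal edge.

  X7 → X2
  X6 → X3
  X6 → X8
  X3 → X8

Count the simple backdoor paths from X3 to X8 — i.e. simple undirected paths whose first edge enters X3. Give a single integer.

A backdoor path from X3 to X8 is any simple undirected path whose first edge points into X3 (i.e. leaves X3 via a parent).
Parents of X3: {X6}.
Enumerating:
  P1: X3 <- X6 -> X8
That exhausts the simple backdoor paths. Count: 1.

1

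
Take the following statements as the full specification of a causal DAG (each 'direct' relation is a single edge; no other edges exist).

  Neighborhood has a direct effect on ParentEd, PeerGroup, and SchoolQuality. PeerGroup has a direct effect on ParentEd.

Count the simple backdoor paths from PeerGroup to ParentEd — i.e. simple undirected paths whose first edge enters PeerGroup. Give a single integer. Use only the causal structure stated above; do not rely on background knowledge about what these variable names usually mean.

1

A backdoor path from PeerGroup to ParentEd is any simple undirected path whose first edge points into PeerGroup (i.e. leaves PeerGroup via a parent).
Parents of PeerGroup: {Neighborhood}.
Enumerating:
  P1: PeerGroup <- Neighborhood -> ParentEd
That exhausts the simple backdoor paths. Count: 1.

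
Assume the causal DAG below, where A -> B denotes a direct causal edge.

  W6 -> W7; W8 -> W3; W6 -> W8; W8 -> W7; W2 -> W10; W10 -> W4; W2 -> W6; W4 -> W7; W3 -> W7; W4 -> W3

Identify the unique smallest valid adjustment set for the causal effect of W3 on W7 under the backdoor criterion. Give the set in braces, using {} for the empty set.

{W4, W8}

Variables eligible for adjustment (non-descendants of W3, excluding W3 and W7): {W10, W2, W4, W6, W8}.
Backdoor paths from W3 to W7:
  P1: W3 <- W4 <- W10 <- W2 -> W6 -> W8 -> W7
  P2: W3 <- W4 <- W10 <- W2 -> W6 -> W7
  P3: W3 <- W4 -> W7
  P4: W3 <- W8 <- W6 <- W2 -> W10 -> W4 -> W7
  P5: W3 <- W8 <- W6 -> W7
  P6: W3 <- W8 -> W7
The empty set is not sufficient: P1 (W3 <- W4 <- W10 <- W2 -> W6 -> W8 -> W7) has no collider blocking it and no conditioned non-collider, so it is open.
Try {W4, W8}:
  P1: blocked at chain node W4 ∈ conditioning set.
  P2: blocked at chain node W4 ∈ conditioning set.
  P3: blocked at fork node W4 ∈ conditioning set.
  P4: blocked at chain node W8 ∈ conditioning set.
  P5: blocked at chain node W8 ∈ conditioning set.
  P6: blocked at fork node W8 ∈ conditioning set.
{W4, W8} contains no descendant of W3 and blocks every backdoor path.
Every element of {W4, W8} is needed (dropping W4 leaves P2 open; dropping W8 leaves P5 open), so no proper subset is valid.
Among all size-2 subsets of the eligible variables, only {W4, W8} blocks every backdoor path, so it is the unique smallest valid adjustment set.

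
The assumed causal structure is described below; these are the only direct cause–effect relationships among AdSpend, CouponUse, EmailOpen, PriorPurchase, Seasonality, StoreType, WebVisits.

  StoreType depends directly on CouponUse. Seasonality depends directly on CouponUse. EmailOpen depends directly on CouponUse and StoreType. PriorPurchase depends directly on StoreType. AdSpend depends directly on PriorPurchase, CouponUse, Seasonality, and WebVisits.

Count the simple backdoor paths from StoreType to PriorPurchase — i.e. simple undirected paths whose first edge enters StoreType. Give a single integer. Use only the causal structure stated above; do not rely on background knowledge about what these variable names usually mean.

2

A backdoor path from StoreType to PriorPurchase is any simple undirected path whose first edge points into StoreType (i.e. leaves StoreType via a parent).
Parents of StoreType: {CouponUse}.
Enumerating:
  P1: StoreType <- CouponUse -> Seasonality -> AdSpend <- PriorPurchase
  P2: StoreType <- CouponUse -> AdSpend <- PriorPurchase
That exhausts the simple backdoor paths. Count: 2.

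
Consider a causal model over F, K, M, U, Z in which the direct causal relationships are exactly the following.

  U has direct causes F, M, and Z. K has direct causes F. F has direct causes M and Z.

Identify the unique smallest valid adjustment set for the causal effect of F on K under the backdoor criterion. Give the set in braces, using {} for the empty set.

Variables eligible for adjustment (non-descendants of F, excluding F and K): {M, Z}.
Backdoor paths from F to K:
  (none)
With no backdoor paths the empty set already satisfies the criterion, and it is trivially minimal.

{}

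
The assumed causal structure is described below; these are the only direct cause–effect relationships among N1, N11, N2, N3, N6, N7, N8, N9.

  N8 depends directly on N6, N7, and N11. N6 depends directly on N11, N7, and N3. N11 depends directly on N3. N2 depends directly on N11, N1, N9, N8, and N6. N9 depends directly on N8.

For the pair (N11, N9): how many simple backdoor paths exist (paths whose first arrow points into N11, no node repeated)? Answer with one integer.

6

A backdoor path from N11 to N9 is any simple undirected path whose first edge points into N11 (i.e. leaves N11 via a parent).
Parents of N11: {N3}.
Enumerating:
  P1: N11 <- N3 -> N6 <- N7 -> N8 -> N9
  P2: N11 <- N3 -> N6 <- N7 -> N8 -> N2 <- N9
  P3: N11 <- N3 -> N6 -> N8 -> N9
  P4: N11 <- N3 -> N6 -> N8 -> N2 <- N9
  P5: N11 <- N3 -> N6 -> N2 <- N8 -> N9
  P6: N11 <- N3 -> N6 -> N2 <- N9
That exhausts the simple backdoor paths. Count: 6.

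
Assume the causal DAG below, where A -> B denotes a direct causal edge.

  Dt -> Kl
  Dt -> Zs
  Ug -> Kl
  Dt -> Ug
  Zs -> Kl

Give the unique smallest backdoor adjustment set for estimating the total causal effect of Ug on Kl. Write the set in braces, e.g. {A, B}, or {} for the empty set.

Variables eligible for adjustment (non-descendants of Ug, excluding Ug and Kl): {Dt, Zs}.
Backdoor paths from Ug to Kl:
  P1: Ug <- Dt -> Zs -> Kl
  P2: Ug <- Dt -> Kl
The empty set is not sufficient: P1 (Ug <- Dt -> Zs -> Kl) has no collider blocking it and no conditioned non-collider, so it is open.
Try {Dt}:
  P1: blocked at fork node Dt ∈ conditioning set.
  P2: blocked at fork node Dt ∈ conditioning set.
{Dt} contains no descendant of Ug and blocks every backdoor path.
No other singleton works — e.g. {Zs} leaves P2 open — so {Dt} is the unique smallest valid adjustment set.

{Dt}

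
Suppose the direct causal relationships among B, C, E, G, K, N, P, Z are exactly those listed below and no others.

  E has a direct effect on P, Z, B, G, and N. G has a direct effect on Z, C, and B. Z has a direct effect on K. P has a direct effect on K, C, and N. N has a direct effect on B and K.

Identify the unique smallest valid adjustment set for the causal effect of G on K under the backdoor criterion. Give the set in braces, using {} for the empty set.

Variables eligible for adjustment (non-descendants of G, excluding G and K): {E, N, P}.
Backdoor paths from G to K:
  P1: G <- E -> P -> N -> K
  P2: G <- E -> P -> K
  P3: G <- E -> N <- P -> K
  P4: G <- E -> N -> K
  P5: G <- E -> Z -> K
  P6: G <- E -> B <- N <- P -> K
  P7: G <- E -> B <- N -> K
The empty set is not sufficient: P1 (G <- E -> P -> N -> K) has no collider blocking it and no conditioned non-collider, so it is open.
Try {E}:
  P1: blocked at fork node E ∈ conditioning set.
  P2: blocked at fork node E ∈ conditioning set.
  P3: blocked at fork node E ∈ conditioning set.
  P4: blocked at fork node E ∈ conditioning set.
  P5: blocked at fork node E ∈ conditioning set.
  P6: blocked at fork node E ∈ conditioning set.
  P7: blocked at fork node E ∈ conditioning set.
{E} contains no descendant of G and blocks every backdoor path.
No other singleton works — e.g. {P} leaves P4 open — so {E} is the unique smallest valid adjustment set.

{E}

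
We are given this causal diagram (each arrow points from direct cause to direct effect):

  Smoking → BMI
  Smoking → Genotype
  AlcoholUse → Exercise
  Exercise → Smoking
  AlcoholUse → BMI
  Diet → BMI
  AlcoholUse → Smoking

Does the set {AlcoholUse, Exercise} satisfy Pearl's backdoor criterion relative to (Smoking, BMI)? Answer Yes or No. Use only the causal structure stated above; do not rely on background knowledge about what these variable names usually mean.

Yes

Backdoor paths from Smoking to BMI (paths whose first edge points into Smoking):
  P1: Smoking <- AlcoholUse -> BMI
  P2: Smoking <- Exercise <- AlcoholUse -> BMI
Condition 1 (no descendant of Smoking in the set): holds — descendants of Smoking are {BMI, Genotype}; none are in {AlcoholUse, Exercise}.
Condition 2 (every backdoor path blocked by {AlcoholUse, Exercise}):
  P1: blocked at fork node AlcoholUse ∈ conditioning set.
  P2: blocked at chain node Exercise ∈ conditioning set.
{AlcoholUse, Exercise} satisfies the backdoor criterion.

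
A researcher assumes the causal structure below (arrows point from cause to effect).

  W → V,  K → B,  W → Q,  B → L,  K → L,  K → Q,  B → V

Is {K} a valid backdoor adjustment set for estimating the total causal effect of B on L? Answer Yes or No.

Yes

Backdoor paths from B to L (paths whose first edge points into B):
  P1: B <- K -> L
Condition 1 (no descendant of B in the set): holds — descendants of B are {L, V}; none are in {K}.
Condition 2 (every backdoor path blocked by {K}):
  P1: blocked at fork node K ∈ conditioning set.
{K} satisfies the backdoor criterion.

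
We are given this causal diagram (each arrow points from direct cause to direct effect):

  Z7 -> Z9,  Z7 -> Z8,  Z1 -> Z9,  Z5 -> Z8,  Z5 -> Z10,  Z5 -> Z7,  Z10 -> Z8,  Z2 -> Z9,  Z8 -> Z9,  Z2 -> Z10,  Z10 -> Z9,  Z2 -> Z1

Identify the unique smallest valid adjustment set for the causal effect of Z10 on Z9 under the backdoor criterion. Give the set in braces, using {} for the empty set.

{Z2, Z5}

Variables eligible for adjustment (non-descendants of Z10, excluding Z10 and Z9): {Z1, Z2, Z5, Z7}.
Backdoor paths from Z10 to Z9:
  P1: Z10 <- Z5 -> Z7 -> Z8 -> Z9
  P2: Z10 <- Z5 -> Z7 -> Z9
  P3: Z10 <- Z5 -> Z8 <- Z7 -> Z9
  P4: Z10 <- Z5 -> Z8 -> Z9
  P5: Z10 <- Z2 -> Z1 -> Z9
  P6: Z10 <- Z2 -> Z9
The empty set is not sufficient: P1 (Z10 <- Z5 -> Z7 -> Z8 -> Z9) has no collider blocking it and no conditioned non-collider, so it is open.
Try {Z2, Z5}:
  P1: blocked at fork node Z5 ∈ conditioning set.
  P2: blocked at fork node Z5 ∈ conditioning set.
  P3: blocked at fork node Z5 ∈ conditioning set.
  P4: blocked at fork node Z5 ∈ conditioning set.
  P5: blocked at fork node Z2 ∈ conditioning set.
  P6: blocked at fork node Z2 ∈ conditioning set.
{Z2, Z5} contains no descendant of Z10 and blocks every backdoor path.
Every element of {Z2, Z5} is needed (dropping Z2 leaves P5 open; dropping Z5 leaves P1 open), so no proper subset is valid.
Among all size-2 subsets of the eligible variables, only {Z2, Z5} blocks every backdoor path, so it is the unique smallest valid adjustment set.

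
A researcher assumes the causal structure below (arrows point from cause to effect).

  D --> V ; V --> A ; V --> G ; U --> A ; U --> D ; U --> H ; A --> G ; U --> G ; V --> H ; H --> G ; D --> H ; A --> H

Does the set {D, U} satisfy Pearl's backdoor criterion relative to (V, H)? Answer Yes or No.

Backdoor paths from V to H (paths whose first edge points into V):
  P1: V <- D <- U -> A -> H
  P2: V <- D <- U -> A -> G <- H
  P3: V <- D <- U -> H
  P4: V <- D <- U -> G <- A -> H
  P5: V <- D <- U -> G <- H
  P6: V <- D -> H
Condition 1 (no descendant of V in the set): holds — descendants of V are {A, G, H}; none are in {D, U}.
Condition 2 (every backdoor path blocked by {D, U}):
  P1: blocked at chain node D ∈ conditioning set.
  P2: blocked at chain node D ∈ conditioning set.
  P3: blocked at chain node D ∈ conditioning set.
  P4: blocked at chain node D ∈ conditioning set.
  P5: blocked at chain node D ∈ conditioning set.
  P6: blocked at fork node D ∈ conditioning set.
{D, U} satisfies the backdoor criterion.

Yes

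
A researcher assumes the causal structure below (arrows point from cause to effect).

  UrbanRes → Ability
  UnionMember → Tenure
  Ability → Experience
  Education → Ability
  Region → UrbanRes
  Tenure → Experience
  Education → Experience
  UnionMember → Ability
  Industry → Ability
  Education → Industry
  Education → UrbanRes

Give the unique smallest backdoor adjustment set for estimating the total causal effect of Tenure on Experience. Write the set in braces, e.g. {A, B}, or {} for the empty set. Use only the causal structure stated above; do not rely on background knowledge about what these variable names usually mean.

Variables eligible for adjustment (non-descendants of Tenure, excluding Tenure and Experience): {Ability, Education, Industry, Region, UnionMember, UrbanRes}.
Backdoor paths from Tenure to Experience:
  P1: Tenure <- UnionMember -> Ability <- Education -> Experience
  P2: Tenure <- UnionMember -> Ability <- UrbanRes <- Education -> Experience
  P3: Tenure <- UnionMember -> Ability <- Industry <- Education -> Experience
  P4: Tenure <- UnionMember -> Ability -> Experience
The empty set is not sufficient: P4 (Tenure <- UnionMember -> Ability -> Experience) has no collider blocking it and no conditioned non-collider, so it is open.
Try {UnionMember}:
  P1: blocked at fork node UnionMember ∈ conditioning set.
  P2: blocked at fork node UnionMember ∈ conditioning set.
  P3: blocked at fork node UnionMember ∈ conditioning set.
  P4: blocked at fork node UnionMember ∈ conditioning set.
{UnionMember} contains no descendant of Tenure and blocks every backdoor path.
No other singleton works — e.g. {Region} leaves P4 open — so {UnionMember} is the unique smallest valid adjustment set.

{UnionMember}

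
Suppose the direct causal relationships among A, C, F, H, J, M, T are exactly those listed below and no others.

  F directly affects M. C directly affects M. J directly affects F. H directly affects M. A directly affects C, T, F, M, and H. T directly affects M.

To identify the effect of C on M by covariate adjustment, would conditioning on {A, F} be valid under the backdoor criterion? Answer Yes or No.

Backdoor paths from C to M (paths whose first edge points into C):
  P1: C <- A -> H -> M
  P2: C <- A -> F -> M
  P3: C <- A -> T -> M
  P4: C <- A -> M
Condition 1 (no descendant of C in the set): holds — descendants of C are {M}; none are in {A, F}.
Condition 2 (every backdoor path blocked by {A, F}):
  P1: blocked at fork node A ∈ conditioning set.
  P2: blocked at fork node A ∈ conditioning set.
  P3: blocked at fork node A ∈ conditioning set.
  P4: blocked at fork node A ∈ conditioning set.
{A, F} satisfies the backdoor criterion.

Yes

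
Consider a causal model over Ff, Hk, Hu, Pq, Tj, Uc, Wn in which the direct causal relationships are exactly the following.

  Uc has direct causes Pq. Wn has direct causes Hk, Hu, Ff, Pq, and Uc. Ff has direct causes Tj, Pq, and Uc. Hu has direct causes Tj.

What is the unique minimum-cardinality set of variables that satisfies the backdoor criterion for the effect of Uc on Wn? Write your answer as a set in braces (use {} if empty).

{Pq}

Variables eligible for adjustment (non-descendants of Uc, excluding Uc and Wn): {Hk, Hu, Pq, Tj}.
Backdoor paths from Uc to Wn:
  P1: Uc <- Pq -> Ff <- Tj -> Hu -> Wn
  P2: Uc <- Pq -> Ff -> Wn
  P3: Uc <- Pq -> Wn
The empty set is not sufficient: P2 (Uc <- Pq -> Ff -> Wn) has no collider blocking it and no conditioned non-collider, so it is open.
Try {Pq}:
  P1: blocked at fork node Pq ∈ conditioning set.
  P2: blocked at fork node Pq ∈ conditioning set.
  P3: blocked at fork node Pq ∈ conditioning set.
{Pq} contains no descendant of Uc and blocks every backdoor path.
No other singleton works — e.g. {Tj} leaves P2 open — so {Pq} is the unique smallest valid adjustment set.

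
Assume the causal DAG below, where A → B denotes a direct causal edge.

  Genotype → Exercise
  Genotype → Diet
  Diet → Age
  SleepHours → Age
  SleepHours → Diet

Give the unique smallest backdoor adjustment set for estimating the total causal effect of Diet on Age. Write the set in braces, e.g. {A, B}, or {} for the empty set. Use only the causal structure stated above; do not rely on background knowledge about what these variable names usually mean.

{SleepHours}

Variables eligible for adjustment (non-descendants of Diet, excluding Diet and Age): {Exercise, Genotype, SleepHours}.
Backdoor paths from Diet to Age:
  P1: Diet <- SleepHours -> Age
The empty set is not sufficient: P1 (Diet <- SleepHours -> Age) has no collider blocking it and no conditioned non-collider, so it is open.
Try {SleepHours}:
  P1: blocked at fork node SleepHours ∈ conditioning set.
{SleepHours} contains no descendant of Diet and blocks every backdoor path.
No other singleton works — e.g. {Genotype} leaves P1 open — so {SleepHours} is the unique smallest valid adjustment set.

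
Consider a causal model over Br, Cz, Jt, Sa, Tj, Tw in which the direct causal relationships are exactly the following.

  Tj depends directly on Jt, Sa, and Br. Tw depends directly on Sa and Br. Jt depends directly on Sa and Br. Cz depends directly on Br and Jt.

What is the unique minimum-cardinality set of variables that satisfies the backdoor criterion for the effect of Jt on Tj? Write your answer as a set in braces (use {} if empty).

{Br, Sa}

Variables eligible for adjustment (non-descendants of Jt, excluding Jt and Tj): {Br, Sa, Tw}.
Backdoor paths from Jt to Tj:
  P1: Jt <- Sa -> Tj
  P2: Jt <- Sa -> Tw <- Br -> Tj
  P3: Jt <- Br -> Tj
  P4: Jt <- Br -> Tw <- Sa -> Tj
The empty set is not sufficient: P1 (Jt <- Sa -> Tj) has no collider blocking it and no conditioned non-collider, so it is open.
Try {Br, Sa}:
  P1: blocked at fork node Sa ∈ conditioning set.
  P2: blocked at fork node Sa ∈ conditioning set.
  P3: blocked at fork node Br ∈ conditioning set.
  P4: blocked at fork node Br ∈ conditioning set.
{Br, Sa} contains no descendant of Jt and blocks every backdoor path.
Every element of {Br, Sa} is needed (dropping Br leaves P3 open; dropping Sa leaves P1 open), so no proper subset is valid.
Among all size-2 subsets of the eligible variables, only {Br, Sa} blocks every backdoor path, so it is the unique smallest valid adjustment set.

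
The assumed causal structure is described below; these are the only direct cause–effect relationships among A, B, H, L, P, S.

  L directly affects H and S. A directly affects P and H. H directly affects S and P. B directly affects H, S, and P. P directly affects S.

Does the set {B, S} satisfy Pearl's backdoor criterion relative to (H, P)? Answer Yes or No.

Backdoor paths from H to P (paths whose first edge points into H):
  P1: H <- B -> P
  P2: H <- B -> S <- P
  P3: H <- A -> P
  P4: H <- L -> S <- B -> P
  P5: H <- L -> S <- P
Condition 1 (no descendant of H in the set): FAILS — S is a descendant of H.
Condition 2 (every backdoor path blocked by {B, S}):
  P1: blocked at fork node B ∈ conditioning set.
  P2: blocked at fork node B ∈ conditioning set.
  P3: open — no interior node is in the conditioning set.
  P4: blocked at fork node B ∈ conditioning set.
  P5: open — collider(s) S are conditioned on (or have a conditioned descendant) and no non-collider on the path is in the set.
{B, S} does not satisfy the backdoor criterion.

No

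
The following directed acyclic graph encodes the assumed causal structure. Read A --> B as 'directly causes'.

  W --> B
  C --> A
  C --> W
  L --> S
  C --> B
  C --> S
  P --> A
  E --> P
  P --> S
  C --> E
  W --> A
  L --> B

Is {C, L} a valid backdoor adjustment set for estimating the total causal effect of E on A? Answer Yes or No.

Yes

Backdoor paths from E to A (paths whose first edge points into E):
  P1: E <- C -> W -> A
  P2: E <- C -> W -> B <- L -> S <- P -> A
  P3: E <- C -> A
  P4: E <- C -> S <- P -> A
  P5: E <- C -> S <- L -> B <- W -> A
  P6: E <- C -> B <- L -> S <- P -> A
  P7: E <- C -> B <- W -> A
Condition 1 (no descendant of E in the set): holds — descendants of E are {A, P, S}; none are in {C, L}.
Condition 2 (every backdoor path blocked by {C, L}):
  P1: blocked at fork node C ∈ conditioning set.
  P2: blocked at fork node C ∈ conditioning set.
  P3: blocked at fork node C ∈ conditioning set.
  P4: blocked at fork node C ∈ conditioning set.
  P5: blocked at fork node C ∈ conditioning set.
  P6: blocked at fork node C ∈ conditioning set.
  P7: blocked at fork node C ∈ conditioning set.
{C, L} satisfies the backdoor criterion.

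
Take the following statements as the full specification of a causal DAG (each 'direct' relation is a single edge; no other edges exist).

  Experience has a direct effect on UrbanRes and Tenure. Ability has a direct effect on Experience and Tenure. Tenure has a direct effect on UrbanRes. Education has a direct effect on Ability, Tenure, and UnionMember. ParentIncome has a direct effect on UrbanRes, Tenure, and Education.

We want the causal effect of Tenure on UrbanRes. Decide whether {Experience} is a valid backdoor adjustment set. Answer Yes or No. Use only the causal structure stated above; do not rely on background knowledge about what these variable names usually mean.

Backdoor paths from Tenure to UrbanRes (paths whose first edge points into Tenure):
  P1: Tenure <- ParentIncome -> Education -> Ability -> Experience -> UrbanRes
  P2: Tenure <- ParentIncome -> UrbanRes
  P3: Tenure <- Education <- ParentIncome -> UrbanRes
  P4: Tenure <- Education -> Ability -> Experience -> UrbanRes
  P5: Tenure <- Ability <- Education <- ParentIncome -> UrbanRes
  P6: Tenure <- Ability -> Experience -> UrbanRes
  P7: Tenure <- Experience <- Ability <- Education <- ParentIncome -> UrbanRes
  P8: Tenure <- Experience -> UrbanRes
Condition 1 (no descendant of Tenure in the set): holds — descendants of Tenure are {UrbanRes}; none are in {Experience}.
Condition 2 (every backdoor path blocked by {Experience}):
  P1: blocked at chain node Experience ∈ conditioning set.
  P2: open — no interior node is in the conditioning set.
  P3: open — no interior node is in the conditioning set.
  P4: blocked at chain node Experience ∈ conditioning set.
  P5: open — no interior node is in the conditioning set.
  P6: blocked at chain node Experience ∈ conditioning set.
  P7: blocked at chain node Experience ∈ conditioning set.
  P8: blocked at fork node Experience ∈ conditioning set.
{Experience} does not satisfy the backdoor criterion.

No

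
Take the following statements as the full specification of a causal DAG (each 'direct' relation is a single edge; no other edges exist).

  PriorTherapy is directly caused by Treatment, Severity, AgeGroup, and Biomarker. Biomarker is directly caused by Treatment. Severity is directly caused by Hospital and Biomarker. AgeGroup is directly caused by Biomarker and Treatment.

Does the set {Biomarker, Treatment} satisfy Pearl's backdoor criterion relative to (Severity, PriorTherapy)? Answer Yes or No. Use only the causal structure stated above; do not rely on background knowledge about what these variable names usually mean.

Yes

Backdoor paths from Severity to PriorTherapy (paths whose first edge points into Severity):
  P1: Severity <- Biomarker <- Treatment -> AgeGroup -> PriorTherapy
  P2: Severity <- Biomarker <- Treatment -> PriorTherapy
  P3: Severity <- Biomarker -> AgeGroup <- Treatment -> PriorTherapy
  P4: Severity <- Biomarker -> AgeGroup -> PriorTherapy
  P5: Severity <- Biomarker -> PriorTherapy
Condition 1 (no descendant of Severity in the set): holds — descendants of Severity are {PriorTherapy}; none are in {Biomarker, Treatment}.
Condition 2 (every backdoor path blocked by {Biomarker, Treatment}):
  P1: blocked at chain node Biomarker ∈ conditioning set.
  P2: blocked at chain node Biomarker ∈ conditioning set.
  P3: blocked at fork node Biomarker ∈ conditioning set.
  P4: blocked at fork node Biomarker ∈ conditioning set.
  P5: blocked at fork node Biomarker ∈ conditioning set.
{Biomarker, Treatment} satisfies the backdoor criterion.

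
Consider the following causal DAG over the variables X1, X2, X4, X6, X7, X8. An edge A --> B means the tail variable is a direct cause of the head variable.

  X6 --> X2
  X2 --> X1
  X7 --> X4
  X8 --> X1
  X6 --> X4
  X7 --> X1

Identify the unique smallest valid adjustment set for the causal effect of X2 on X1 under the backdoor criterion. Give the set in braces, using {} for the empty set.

Variables eligible for adjustment (non-descendants of X2, excluding X2 and X1): {X4, X6, X7, X8}.
Backdoor paths from X2 to X1:
  P1: X2 <- X6 -> X4 <- X7 -> X1
Each backdoor path contains an unconditioned collider, so every path is already blocked with the empty conditioning set:
  P1: blocked at collider X4 (neither it nor any descendant is in the conditioning set).
The empty set is therefore the unique smallest valid set.

{}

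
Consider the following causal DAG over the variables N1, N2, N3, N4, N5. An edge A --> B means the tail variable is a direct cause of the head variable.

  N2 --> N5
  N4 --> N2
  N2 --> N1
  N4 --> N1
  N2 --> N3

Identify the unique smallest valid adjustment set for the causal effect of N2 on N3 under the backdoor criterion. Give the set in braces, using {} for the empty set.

Variables eligible for adjustment (non-descendants of N2, excluding N2 and N3): {N4}.
Backdoor paths from N2 to N3:
  (none)
With no backdoor paths the empty set already satisfies the criterion, and it is trivially minimal.

{}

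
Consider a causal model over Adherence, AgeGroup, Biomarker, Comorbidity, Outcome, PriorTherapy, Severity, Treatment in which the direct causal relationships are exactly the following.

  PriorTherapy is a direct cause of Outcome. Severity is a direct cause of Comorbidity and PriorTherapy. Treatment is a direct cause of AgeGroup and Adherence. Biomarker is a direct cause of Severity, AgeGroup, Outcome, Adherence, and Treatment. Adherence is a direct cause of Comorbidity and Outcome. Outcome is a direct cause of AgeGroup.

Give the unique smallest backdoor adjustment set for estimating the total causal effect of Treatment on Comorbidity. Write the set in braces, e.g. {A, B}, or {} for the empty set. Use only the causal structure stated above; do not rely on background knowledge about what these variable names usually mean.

Variables eligible for adjustment (non-descendants of Treatment, excluding Treatment and Comorbidity): {Biomarker, PriorTherapy, Severity}.
Backdoor paths from Treatment to Comorbidity:
  P1: Treatment <- Biomarker -> Severity -> PriorTherapy -> Outcome <- Adherence -> Comorbidity
  P2: Treatment <- Biomarker -> Severity -> Comorbidity
  P3: Treatment <- Biomarker -> Adherence -> Outcome <- PriorTherapy <- Severity -> Comorbidity
  P4: Treatment <- Biomarker -> Adherence -> Comorbidity
  P5: Treatment <- Biomarker -> Outcome <- PriorTherapy <- Severity -> Comorbidity
  P6: Treatment <- Biomarker -> Outcome <- Adherence -> Comorbidity
  P7: Treatment <- Biomarker -> AgeGroup <- Outcome <- PriorTherapy <- Severity -> Comorbidity
  P8: Treatment <- Biomarker -> AgeGroup <- Outcome <- Adherence -> Comorbidity
The empty set is not sufficient: P2 (Treatment <- Biomarker -> Severity -> Comorbidity) has no collider blocking it and no conditioned non-collider, so it is open.
Try {Biomarker}:
  P1: blocked at fork node Biomarker ∈ conditioning set.
  P2: blocked at fork node Biomarker ∈ conditioning set.
  P3: blocked at fork node Biomarker ∈ conditioning set.
  P4: blocked at fork node Biomarker ∈ conditioning set.
  P5: blocked at fork node Biomarker ∈ conditioning set.
  P6: blocked at fork node Biomarker ∈ conditioning set.
  P7: blocked at fork node Biomarker ∈ conditioning set.
  P8: blocked at fork node Biomarker ∈ conditioning set.
{Biomarker} contains no descendant of Treatment and blocks every backdoor path.
No other singleton works — e.g. {Severity} leaves P4 open — so {Biomarker} is the unique smallest valid adjustment set.

{Biomarker}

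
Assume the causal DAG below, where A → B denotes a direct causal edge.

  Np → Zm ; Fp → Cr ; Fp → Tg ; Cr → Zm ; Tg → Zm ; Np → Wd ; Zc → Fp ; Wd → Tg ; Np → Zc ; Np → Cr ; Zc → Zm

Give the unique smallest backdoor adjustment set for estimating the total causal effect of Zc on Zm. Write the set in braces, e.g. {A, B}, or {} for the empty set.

{Np}

Variables eligible for adjustment (non-descendants of Zc, excluding Zc and Zm): {Np, Wd}.
Backdoor paths from Zc to Zm:
  P1: Zc <- Np -> Wd -> Tg <- Fp -> Cr -> Zm
  P2: Zc <- Np -> Wd -> Tg -> Zm
  P3: Zc <- Np -> Cr <- Fp -> Tg -> Zm
  P4: Zc <- Np -> Cr -> Zm
  P5: Zc <- Np -> Zm
The empty set is not sufficient: P2 (Zc <- Np -> Wd -> Tg -> Zm) has no collider blocking it and no conditioned non-collider, so it is open.
Try {Np}:
  P1: blocked at fork node Np ∈ conditioning set.
  P2: blocked at fork node Np ∈ conditioning set.
  P3: blocked at fork node Np ∈ conditioning set.
  P4: blocked at fork node Np ∈ conditioning set.
  P5: blocked at fork node Np ∈ conditioning set.
{Np} contains no descendant of Zc and blocks every backdoor path.
No other singleton works — e.g. {Wd} leaves P4 open — so {Np} is the unique smallest valid adjustment set.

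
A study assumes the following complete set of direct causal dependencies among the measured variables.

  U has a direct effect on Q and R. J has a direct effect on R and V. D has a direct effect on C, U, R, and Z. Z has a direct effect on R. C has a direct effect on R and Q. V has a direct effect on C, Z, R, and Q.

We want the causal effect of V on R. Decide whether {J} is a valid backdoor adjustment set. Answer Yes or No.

Yes

Backdoor paths from V to R (paths whose first edge points into V):
  P1: V <- J -> R
Condition 1 (no descendant of V in the set): holds — descendants of V are {C, Q, R, Z}; none are in {J}.
Condition 2 (every backdoor path blocked by {J}):
  P1: blocked at fork node J ∈ conditioning set.
{J} satisfies the backdoor criterion.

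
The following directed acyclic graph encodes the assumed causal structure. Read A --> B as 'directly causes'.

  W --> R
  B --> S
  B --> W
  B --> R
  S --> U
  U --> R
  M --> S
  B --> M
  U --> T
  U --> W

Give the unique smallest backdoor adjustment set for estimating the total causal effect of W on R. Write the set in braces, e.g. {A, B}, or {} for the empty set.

Variables eligible for adjustment (non-descendants of W, excluding W and R): {B, M, S, T, U}.
Backdoor paths from W to R:
  P1: W <- B -> M -> S -> U -> R
  P2: W <- B -> S -> U -> R
  P3: W <- B -> R
  P4: W <- U <- S <- B -> R
  P5: W <- U <- S <- M <- B -> R
  P6: W <- U -> R
The empty set is not sufficient: P1 (W <- B -> M -> S -> U -> R) has no collider blocking it and no conditioned non-collider, so it is open.
Try {B, U}:
  P1: blocked at fork node B ∈ conditioning set.
  P2: blocked at fork node B ∈ conditioning set.
  P3: blocked at fork node B ∈ conditioning set.
  P4: blocked at chain node U ∈ conditioning set.
  P5: blocked at chain node U ∈ conditioning set.
  P6: blocked at fork node U ∈ conditioning set.
{B, U} contains no descendant of W and blocks every backdoor path.
Every element of {B, U} is needed (dropping B leaves P3 open; dropping U leaves P6 open), so no proper subset is valid.
Among all size-2 subsets of the eligible variables, only {B, U} blocks every backdoor path, so it is the unique smallest valid adjustment set.

{B, U}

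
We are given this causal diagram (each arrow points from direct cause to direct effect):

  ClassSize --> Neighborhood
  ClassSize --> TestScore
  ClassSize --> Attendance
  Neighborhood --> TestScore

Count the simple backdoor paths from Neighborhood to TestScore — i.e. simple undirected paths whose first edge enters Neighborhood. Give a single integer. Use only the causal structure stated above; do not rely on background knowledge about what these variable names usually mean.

1

A backdoor path from Neighborhood to TestScore is any simple undirected path whose first edge points into Neighborhood (i.e. leaves Neighborhood via a parent).
Parents of Neighborhood: {ClassSize}.
Enumerating:
  P1: Neighborhood <- ClassSize -> TestScore
That exhausts the simple backdoor paths. Count: 1.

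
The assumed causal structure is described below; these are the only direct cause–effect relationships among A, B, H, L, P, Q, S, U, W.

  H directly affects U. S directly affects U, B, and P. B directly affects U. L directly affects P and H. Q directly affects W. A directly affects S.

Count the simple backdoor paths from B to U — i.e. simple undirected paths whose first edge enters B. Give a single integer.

A backdoor path from B to U is any simple undirected path whose first edge points into B (i.e. leaves B via a parent).
Parents of B: {S}.
Enumerating:
  P1: B <- S -> P <- L -> H -> U
  P2: B <- S -> U
That exhausts the simple backdoor paths. Count: 2.

2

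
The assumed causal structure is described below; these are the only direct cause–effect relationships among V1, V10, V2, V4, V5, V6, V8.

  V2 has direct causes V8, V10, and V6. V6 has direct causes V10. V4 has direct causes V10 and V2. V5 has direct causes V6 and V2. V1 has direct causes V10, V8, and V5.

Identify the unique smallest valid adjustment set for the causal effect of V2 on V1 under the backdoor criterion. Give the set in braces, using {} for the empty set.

Variables eligible for adjustment (non-descendants of V2, excluding V2 and V1): {V10, V6, V8}.
Backdoor paths from V2 to V1:
  P1: V2 <- V10 -> V6 -> V5 -> V1
  P2: V2 <- V10 -> V1
  P3: V2 <- V8 -> V1
  P4: V2 <- V6 <- V10 -> V1
  P5: V2 <- V6 -> V5 -> V1
The empty set is not sufficient: P1 (V2 <- V10 -> V6 -> V5 -> V1) has no collider blocking it and no conditioned non-collider, so it is open.
Try {V10, V6, V8}:
  P1: blocked at fork node V10 ∈ conditioning set.
  P2: blocked at fork node V10 ∈ conditioning set.
  P3: blocked at fork node V8 ∈ conditioning set.
  P4: blocked at chain node V6 ∈ conditioning set.
  P5: blocked at fork node V6 ∈ conditioning set.
{V10, V6, V8} contains no descendant of V2 and blocks every backdoor path.
Every element of {V10, V6, V8} is needed (dropping V10 leaves P2 open; dropping V6 leaves P5 open; dropping V8 leaves P3 open), so no proper subset is valid.
Among all size-3 subsets of the eligible variables, only {V10, V6, V8} blocks every backdoor path, so it is the unique smallest valid adjustment set.

{V10, V6, V8}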